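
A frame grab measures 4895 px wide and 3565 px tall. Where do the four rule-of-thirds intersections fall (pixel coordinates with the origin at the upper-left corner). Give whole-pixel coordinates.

(1632, 1188), (3263, 1188), (1632, 2377), (3263, 2377)

One third of 4895 is 1631.67; one third of 3565 is 1188.33.
Vertical third lines at x = 1632 and x = 3263; horizontal third lines at y = 1188 and y = 2377.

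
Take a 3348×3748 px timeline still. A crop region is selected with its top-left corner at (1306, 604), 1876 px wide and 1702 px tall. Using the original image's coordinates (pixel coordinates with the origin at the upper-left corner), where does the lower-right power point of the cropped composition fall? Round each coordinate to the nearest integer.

(2557, 1739)

One third of the crop width 1876 is 625.33 px.
One third of the crop height 1702 is 567.33 px.
The lower-right point is two-thirds across and two-thirds down within the crop:
x = 1306 + 2 × 625.33 ≈ 2557; y = 604 + 2 × 567.33 ≈ 1739.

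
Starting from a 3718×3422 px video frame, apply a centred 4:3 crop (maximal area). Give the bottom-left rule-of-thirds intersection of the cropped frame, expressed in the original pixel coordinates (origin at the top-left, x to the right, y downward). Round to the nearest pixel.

3718/3422 < 4/3, so the 4:3 crop keeps the full width 3718 and trims height to 3718 × 3/4 = 2788.50 px.
Top offset = (3422 − 2788.50)/2 = 316.75 px; left offset = 0.
Bottom-left is one-third across and two-thirds down within the crop:
x = 0.00 + 1 × 3718.00/3 ≈ 1239; y = 316.75 + 2 × 2788.50/3 ≈ 2176.

(1239, 2176)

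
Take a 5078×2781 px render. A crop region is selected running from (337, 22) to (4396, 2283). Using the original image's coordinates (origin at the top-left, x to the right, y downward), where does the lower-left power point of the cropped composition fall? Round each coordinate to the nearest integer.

Crop width = 4396 − 337 = 4059 px; one third is 1353.00 px.
Crop height = 2283 − 22 = 2261 px; one third is 753.67 px.
The lower-left point is one-third across and two-thirds down within the crop:
x = 337 + 1 × 1353.00 ≈ 1690; y = 22 + 2 × 753.67 ≈ 1529.

x = 1690 px, y = 1529 px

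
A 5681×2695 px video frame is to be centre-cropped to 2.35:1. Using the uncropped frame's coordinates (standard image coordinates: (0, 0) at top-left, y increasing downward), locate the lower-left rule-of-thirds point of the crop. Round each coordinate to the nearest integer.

5681/2695 < 2.35/1, so the 2.35:1 crop keeps the full width 5681 and trims height to 5681 × 1/2.35 = 2417.45 px.
Top offset = (2695 − 2417.45)/2 = 138.78 px; left offset = 0.
Lower-left is one-third across and two-thirds down within the crop:
x = 0.00 + 1 × 5681.00/3 ≈ 1894; y = 138.78 + 2 × 2417.45/3 ≈ 1750.

x = 1894 px, y = 1750 px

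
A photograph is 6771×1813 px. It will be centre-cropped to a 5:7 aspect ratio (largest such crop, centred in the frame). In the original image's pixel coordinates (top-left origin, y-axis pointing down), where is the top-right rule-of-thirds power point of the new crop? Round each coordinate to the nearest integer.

6771/1813 > 5/7, so the 5:7 crop keeps the full height 1813 and trims width to 1813 × 5/7 = 1295.00 px.
Left offset = (6771 − 1295.00)/2 = 2738.00 px; top offset = 0.
Top-right is two-thirds across and one-third down within the crop:
x = 2738.00 + 2 × 1295.00/3 ≈ 3601; y = 0.00 + 1 × 1813.00/3 ≈ 604.

(3601, 604)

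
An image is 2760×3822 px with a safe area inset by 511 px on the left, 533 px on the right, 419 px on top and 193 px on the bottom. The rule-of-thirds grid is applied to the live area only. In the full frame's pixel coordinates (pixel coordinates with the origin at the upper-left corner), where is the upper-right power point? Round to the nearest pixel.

Content width = 2760 − 511 − 533 = 1716 px; content height = 3822 − 419 − 193 = 3210 px.
Upper-right is two-thirds across and one-third down within the live area.
x = 511 + 2 × 1716/3 = 511 + 1144.00 ≈ 1655
y = 419 + 1 × 3210/3 = 419 + 1070.00 ≈ 1489

(1655, 1489)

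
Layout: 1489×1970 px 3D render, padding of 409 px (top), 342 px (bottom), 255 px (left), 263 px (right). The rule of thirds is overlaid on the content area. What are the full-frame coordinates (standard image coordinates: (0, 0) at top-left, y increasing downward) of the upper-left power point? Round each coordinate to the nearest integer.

x = 579 px, y = 815 px

Content width = 1489 − 255 − 263 = 971 px; content height = 1970 − 409 − 342 = 1219 px.
Upper-left is one-third across and one-third down within the content area.
x = 255 + 1 × 971/3 = 255 + 323.67 ≈ 579
y = 409 + 1 × 1219/3 = 409 + 406.33 ≈ 815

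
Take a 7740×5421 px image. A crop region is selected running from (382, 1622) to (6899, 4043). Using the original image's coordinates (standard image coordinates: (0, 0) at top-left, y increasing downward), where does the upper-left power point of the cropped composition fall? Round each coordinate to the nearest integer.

Crop width = 6899 − 382 = 6517 px; one third is 2172.33 px.
Crop height = 4043 − 1622 = 2421 px; one third is 807.00 px.
The upper-left point is one-third across and one-third down within the crop:
x = 382 + 1 × 2172.33 ≈ 2554; y = 1622 + 1 × 807.00 ≈ 2429.

x = 2554 px, y = 2429 px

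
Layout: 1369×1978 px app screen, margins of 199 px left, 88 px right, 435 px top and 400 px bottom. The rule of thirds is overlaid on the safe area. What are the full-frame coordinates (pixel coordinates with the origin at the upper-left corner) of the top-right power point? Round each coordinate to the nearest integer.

(920, 816)

Content width = 1369 − 199 − 88 = 1082 px; content height = 1978 − 435 − 400 = 1143 px.
Top-right is two-thirds across and one-third down within the safe area.
x = 199 + 2 × 1082/3 = 199 + 721.33 ≈ 920
y = 435 + 1 × 1143/3 = 435 + 381.00 ≈ 816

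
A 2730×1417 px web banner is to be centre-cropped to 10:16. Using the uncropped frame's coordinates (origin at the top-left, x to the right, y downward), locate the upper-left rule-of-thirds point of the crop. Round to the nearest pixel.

2730/1417 > 10/16, so the 10:16 crop keeps the full height 1417 and trims width to 1417 × 10/16 = 885.62 px.
Left offset = (2730 − 885.62)/2 = 922.19 px; top offset = 0.
Upper-left is one-third across and one-third down within the crop:
x = 922.19 + 1 × 885.62/3 ≈ 1217; y = 0.00 + 1 × 1417.00/3 ≈ 472.

x = 1217 px, y = 472 px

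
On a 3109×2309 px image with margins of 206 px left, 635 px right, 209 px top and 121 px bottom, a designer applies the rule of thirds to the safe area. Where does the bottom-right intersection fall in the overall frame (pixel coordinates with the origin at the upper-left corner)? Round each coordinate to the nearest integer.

x = 1718 px, y = 1528 px

Content width = 3109 − 206 − 635 = 2268 px; content height = 2309 − 209 − 121 = 1979 px.
Bottom-right is two-thirds across and two-thirds down within the safe area.
x = 206 + 2 × 2268/3 = 206 + 1512.00 ≈ 1718
y = 209 + 2 × 1979/3 = 209 + 1319.33 ≈ 1528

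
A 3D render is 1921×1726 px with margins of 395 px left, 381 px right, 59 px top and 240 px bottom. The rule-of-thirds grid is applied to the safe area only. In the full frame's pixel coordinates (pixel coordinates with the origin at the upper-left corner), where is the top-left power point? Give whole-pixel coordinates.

x = 777 px, y = 535 px

Content width = 1921 − 395 − 381 = 1145 px; content height = 1726 − 59 − 240 = 1427 px.
Top-left is one-third across and one-third down within the safe area.
x = 395 + 1 × 1145/3 = 395 + 381.67 ≈ 777
y = 59 + 1 × 1427/3 = 59 + 475.67 ≈ 535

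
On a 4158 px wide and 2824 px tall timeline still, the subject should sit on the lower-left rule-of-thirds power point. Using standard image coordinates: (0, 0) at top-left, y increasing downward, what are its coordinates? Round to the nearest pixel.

(1386, 1883)

The lower-left point sits one-third of the way across and two-thirds of the way down.
x = 1 × 4158/3 ≈ 1386; y = 2 × 2824/3 ≈ 1883.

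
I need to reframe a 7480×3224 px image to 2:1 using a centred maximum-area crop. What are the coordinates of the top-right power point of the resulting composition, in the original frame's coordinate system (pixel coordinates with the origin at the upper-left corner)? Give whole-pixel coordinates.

x = 4815 px, y = 1075 px

7480/3224 > 2/1, so the 2:1 crop keeps the full height 3224 and trims width to 3224 × 2/1 = 6448.00 px.
Left offset = (7480 − 6448.00)/2 = 516.00 px; top offset = 0.
Top-right is two-thirds across and one-third down within the crop:
x = 516.00 + 2 × 6448.00/3 ≈ 4815; y = 0.00 + 1 × 3224.00/3 ≈ 1075.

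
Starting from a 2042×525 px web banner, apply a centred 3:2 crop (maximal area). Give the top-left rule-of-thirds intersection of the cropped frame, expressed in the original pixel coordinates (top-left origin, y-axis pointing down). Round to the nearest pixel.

x = 890 px, y = 175 px

2042/525 > 3/2, so the 3:2 crop keeps the full height 525 and trims width to 525 × 3/2 = 787.50 px.
Left offset = (2042 − 787.50)/2 = 627.25 px; top offset = 0.
Top-left is one-third across and one-third down within the crop:
x = 627.25 + 1 × 787.50/3 ≈ 890; y = 0.00 + 1 × 525.00/3 ≈ 175.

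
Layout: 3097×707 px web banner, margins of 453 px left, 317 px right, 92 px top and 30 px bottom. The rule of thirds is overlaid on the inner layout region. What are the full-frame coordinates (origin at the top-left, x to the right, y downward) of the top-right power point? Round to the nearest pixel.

Content width = 3097 − 453 − 317 = 2327 px; content height = 707 − 92 − 30 = 585 px.
Top-right is two-thirds across and one-third down within the inner layout region.
x = 453 + 2 × 2327/3 = 453 + 1551.33 ≈ 2004
y = 92 + 1 × 585/3 = 92 + 195.00 ≈ 287

x = 2004 px, y = 287 px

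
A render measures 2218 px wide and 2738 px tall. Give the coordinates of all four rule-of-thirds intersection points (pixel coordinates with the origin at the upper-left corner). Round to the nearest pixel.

(739, 913), (1479, 913), (739, 1825), (1479, 1825)

One third of 2218 is 739.33; one third of 2738 is 912.67.
Vertical third lines at x = 739 and x = 1479; horizontal third lines at y = 913 and y = 1825.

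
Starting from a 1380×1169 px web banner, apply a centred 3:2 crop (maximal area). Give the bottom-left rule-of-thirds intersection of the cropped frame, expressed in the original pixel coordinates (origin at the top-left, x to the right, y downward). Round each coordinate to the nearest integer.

1380/1169 < 3/2, so the 3:2 crop keeps the full width 1380 and trims height to 1380 × 2/3 = 920.00 px.
Top offset = (1169 − 920.00)/2 = 124.50 px; left offset = 0.
Bottom-left is one-third across and two-thirds down within the crop:
x = 0.00 + 1 × 1380.00/3 ≈ 460; y = 124.50 + 2 × 920.00/3 ≈ 738.

(460, 738)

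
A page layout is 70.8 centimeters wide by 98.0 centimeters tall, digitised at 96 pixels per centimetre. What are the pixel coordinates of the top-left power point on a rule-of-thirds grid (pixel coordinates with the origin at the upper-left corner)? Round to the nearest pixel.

In pixels the canvas is 70.8 × 96 = 6796.8 wide and 98.0 × 96 = 9408 tall.
The top-left point is one-third across and one-third down:
x = 1 × 6796.8/3 ≈ 2266; y = 1 × 9408/3 ≈ 3136.

(2266, 3136)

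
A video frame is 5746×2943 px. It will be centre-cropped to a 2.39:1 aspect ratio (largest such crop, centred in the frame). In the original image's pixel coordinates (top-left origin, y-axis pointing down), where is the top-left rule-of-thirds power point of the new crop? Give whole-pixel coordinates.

5746/2943 < 2.39/1, so the 2.39:1 crop keeps the full width 5746 and trims height to 5746 × 1/2.39 = 2404.18 px.
Top offset = (2943 − 2404.18)/2 = 269.41 px; left offset = 0.
Top-left is one-third across and one-third down within the crop:
x = 0.00 + 1 × 5746.00/3 ≈ 1915; y = 269.41 + 1 × 2404.18/3 ≈ 1071.

x = 1915 px, y = 1071 px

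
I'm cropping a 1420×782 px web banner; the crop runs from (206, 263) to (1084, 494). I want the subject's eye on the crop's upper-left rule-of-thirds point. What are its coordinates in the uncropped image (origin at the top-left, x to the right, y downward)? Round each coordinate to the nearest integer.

Crop width = 1084 − 206 = 878 px; one third is 292.67 px.
Crop height = 494 − 263 = 231 px; one third is 77.00 px.
The upper-left point is one-third across and one-third down within the crop:
x = 206 + 1 × 292.67 ≈ 499; y = 263 + 1 × 77.00 ≈ 340.

(499, 340)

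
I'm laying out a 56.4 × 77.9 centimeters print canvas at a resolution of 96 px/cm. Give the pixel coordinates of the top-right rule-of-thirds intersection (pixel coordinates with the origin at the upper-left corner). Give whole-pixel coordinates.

In pixels the canvas is 56.4 × 96 = 5414.4 wide and 77.9 × 96 = 7478.4 tall.
The top-right point is two-thirds across and one-third down:
x = 2 × 5414.4/3 ≈ 3610; y = 1 × 7478.4/3 ≈ 2493.

x = 3610 px, y = 2493 px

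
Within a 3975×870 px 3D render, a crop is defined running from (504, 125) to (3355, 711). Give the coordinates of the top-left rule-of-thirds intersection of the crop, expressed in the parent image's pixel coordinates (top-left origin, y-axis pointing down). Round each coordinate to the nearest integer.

Crop width = 3355 − 504 = 2851 px; one third is 950.33 px.
Crop height = 711 − 125 = 586 px; one third is 195.33 px.
The top-left point is one-third across and one-third down within the crop:
x = 504 + 1 × 950.33 ≈ 1454; y = 125 + 1 × 195.33 ≈ 320.

(1454, 320)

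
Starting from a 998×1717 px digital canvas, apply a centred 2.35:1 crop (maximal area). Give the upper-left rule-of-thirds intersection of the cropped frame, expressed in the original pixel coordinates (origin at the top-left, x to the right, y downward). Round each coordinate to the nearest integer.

x = 333 px, y = 788 px

998/1717 < 2.35/1, so the 2.35:1 crop keeps the full width 998 and trims height to 998 × 1/2.35 = 424.68 px.
Top offset = (1717 − 424.68)/2 = 646.16 px; left offset = 0.
Upper-left is one-third across and one-third down within the crop:
x = 0.00 + 1 × 998.00/3 ≈ 333; y = 646.16 + 1 × 424.68/3 ≈ 788.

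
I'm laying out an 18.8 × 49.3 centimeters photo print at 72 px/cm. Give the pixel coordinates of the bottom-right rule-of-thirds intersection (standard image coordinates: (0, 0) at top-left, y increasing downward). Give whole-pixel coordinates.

(902, 2366)

In pixels the canvas is 18.8 × 72 = 1353.6 wide and 49.3 × 72 = 3549.6 tall.
The bottom-right point is two-thirds across and two-thirds down:
x = 2 × 1353.6/3 ≈ 902; y = 2 × 3549.6/3 ≈ 2366.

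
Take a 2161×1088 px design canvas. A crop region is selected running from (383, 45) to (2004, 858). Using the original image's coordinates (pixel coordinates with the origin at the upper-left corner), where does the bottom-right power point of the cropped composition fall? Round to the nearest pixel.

(1464, 587)

Crop width = 2004 − 383 = 1621 px; one third is 540.33 px.
Crop height = 858 − 45 = 813 px; one third is 271.00 px.
The bottom-right point is two-thirds across and two-thirds down within the crop:
x = 383 + 2 × 540.33 ≈ 1464; y = 45 + 2 × 271.00 ≈ 587.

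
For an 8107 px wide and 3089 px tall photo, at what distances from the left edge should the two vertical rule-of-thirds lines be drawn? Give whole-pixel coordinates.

8107 / 3 = 2702.33, so the vertical lines sit at one and two thirds of 8107.

2702 px and 5405 px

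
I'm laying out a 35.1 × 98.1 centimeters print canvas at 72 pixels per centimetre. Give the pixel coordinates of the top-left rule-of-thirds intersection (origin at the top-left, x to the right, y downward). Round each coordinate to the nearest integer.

In pixels the canvas is 35.1 × 72 = 2527.2 wide and 98.1 × 72 = 7063.2 tall.
The top-left point is one-third across and one-third down:
x = 1 × 2527.2/3 ≈ 842; y = 1 × 7063.2/3 ≈ 2354.

(842, 2354)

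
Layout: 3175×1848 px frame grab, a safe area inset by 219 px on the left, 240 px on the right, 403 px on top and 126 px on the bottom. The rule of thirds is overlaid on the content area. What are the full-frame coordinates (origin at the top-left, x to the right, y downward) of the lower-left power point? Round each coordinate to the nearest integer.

Content width = 3175 − 219 − 240 = 2716 px; content height = 1848 − 403 − 126 = 1319 px.
Lower-left is one-third across and two-thirds down within the content area.
x = 219 + 1 × 2716/3 = 219 + 905.33 ≈ 1124
y = 403 + 2 × 1319/3 = 403 + 879.33 ≈ 1282

x = 1124 px, y = 1282 px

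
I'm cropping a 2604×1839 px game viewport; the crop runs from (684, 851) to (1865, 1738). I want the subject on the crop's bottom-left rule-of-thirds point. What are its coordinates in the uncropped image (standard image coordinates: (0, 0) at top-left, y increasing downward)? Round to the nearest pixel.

Crop width = 1865 − 684 = 1181 px; one third is 393.67 px.
Crop height = 1738 − 851 = 887 px; one third is 295.67 px.
The bottom-left point is one-third across and two-thirds down within the crop:
x = 684 + 1 × 393.67 ≈ 1078; y = 851 + 2 × 295.67 ≈ 1442.

(1078, 1442)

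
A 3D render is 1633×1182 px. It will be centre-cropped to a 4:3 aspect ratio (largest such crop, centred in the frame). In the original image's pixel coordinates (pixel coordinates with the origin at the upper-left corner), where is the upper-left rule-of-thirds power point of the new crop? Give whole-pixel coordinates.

1633/1182 > 4/3, so the 4:3 crop keeps the full height 1182 and trims width to 1182 × 4/3 = 1576.00 px.
Left offset = (1633 − 1576.00)/2 = 28.50 px; top offset = 0.
Upper-left is one-third across and one-third down within the crop:
x = 28.50 + 1 × 1576.00/3 ≈ 554; y = 0.00 + 1 × 1182.00/3 ≈ 394.

x = 554 px, y = 394 px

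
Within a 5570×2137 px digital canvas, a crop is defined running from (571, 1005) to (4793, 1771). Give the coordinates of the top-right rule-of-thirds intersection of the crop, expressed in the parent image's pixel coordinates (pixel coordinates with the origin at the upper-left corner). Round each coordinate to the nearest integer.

Crop width = 4793 − 571 = 4222 px; one third is 1407.33 px.
Crop height = 1771 − 1005 = 766 px; one third is 255.33 px.
The top-right point is two-thirds across and one-third down within the crop:
x = 571 + 2 × 1407.33 ≈ 3386; y = 1005 + 1 × 255.33 ≈ 1260.

x = 3386 px, y = 1260 px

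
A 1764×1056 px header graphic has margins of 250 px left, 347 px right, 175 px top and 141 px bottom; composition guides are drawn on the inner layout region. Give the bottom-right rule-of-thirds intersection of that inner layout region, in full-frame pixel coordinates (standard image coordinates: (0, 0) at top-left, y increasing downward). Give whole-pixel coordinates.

Content width = 1764 − 250 − 347 = 1167 px; content height = 1056 − 175 − 141 = 740 px.
Bottom-right is two-thirds across and two-thirds down within the inner layout region.
x = 250 + 2 × 1167/3 = 250 + 778.00 ≈ 1028
y = 175 + 2 × 740/3 = 175 + 493.33 ≈ 668

x = 1028 px, y = 668 px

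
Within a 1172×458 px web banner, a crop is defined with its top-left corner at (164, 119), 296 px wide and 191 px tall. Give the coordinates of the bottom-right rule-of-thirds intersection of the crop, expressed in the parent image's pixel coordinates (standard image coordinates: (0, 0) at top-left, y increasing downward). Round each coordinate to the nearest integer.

One third of the crop width 296 is 98.67 px.
One third of the crop height 191 is 63.67 px.
The bottom-right point is two-thirds across and two-thirds down within the crop:
x = 164 + 2 × 98.67 ≈ 361; y = 119 + 2 × 63.67 ≈ 246.

x = 361 px, y = 246 px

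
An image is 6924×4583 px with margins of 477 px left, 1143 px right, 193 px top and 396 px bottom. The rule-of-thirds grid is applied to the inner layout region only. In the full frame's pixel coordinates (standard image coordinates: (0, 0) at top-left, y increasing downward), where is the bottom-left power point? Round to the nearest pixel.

x = 2245 px, y = 2856 px

Content width = 6924 − 477 − 1143 = 5304 px; content height = 4583 − 193 − 396 = 3994 px.
Bottom-left is one-third across and two-thirds down within the inner layout region.
x = 477 + 1 × 5304/3 = 477 + 1768.00 ≈ 2245
y = 193 + 2 × 3994/3 = 193 + 2662.67 ≈ 2856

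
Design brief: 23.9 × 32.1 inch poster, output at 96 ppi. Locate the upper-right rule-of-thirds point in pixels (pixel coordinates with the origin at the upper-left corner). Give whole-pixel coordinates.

In pixels the canvas is 23.9 × 96 = 2294.4 wide and 32.1 × 96 = 3081.6 tall.
The upper-right point is two-thirds across and one-third down:
x = 2 × 2294.4/3 ≈ 1530; y = 1 × 3081.6/3 ≈ 1027.

x = 1530 px, y = 1027 px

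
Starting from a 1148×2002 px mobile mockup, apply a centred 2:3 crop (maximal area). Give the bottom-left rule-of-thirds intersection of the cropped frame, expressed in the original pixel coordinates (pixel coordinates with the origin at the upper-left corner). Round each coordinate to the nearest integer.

(383, 1288)

1148/2002 < 2/3, so the 2:3 crop keeps the full width 1148 and trims height to 1148 × 3/2 = 1722.00 px.
Top offset = (2002 − 1722.00)/2 = 140.00 px; left offset = 0.
Bottom-left is one-third across and two-thirds down within the crop:
x = 0.00 + 1 × 1148.00/3 ≈ 383; y = 140.00 + 2 × 1722.00/3 ≈ 1288.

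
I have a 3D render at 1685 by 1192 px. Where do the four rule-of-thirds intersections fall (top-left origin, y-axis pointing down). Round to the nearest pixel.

One third of 1685 is 561.67; one third of 1192 is 397.33.
Vertical third lines at x = 562 and x = 1123; horizontal third lines at y = 397 and y = 795.

(562, 397), (1123, 397), (562, 795), (1123, 795)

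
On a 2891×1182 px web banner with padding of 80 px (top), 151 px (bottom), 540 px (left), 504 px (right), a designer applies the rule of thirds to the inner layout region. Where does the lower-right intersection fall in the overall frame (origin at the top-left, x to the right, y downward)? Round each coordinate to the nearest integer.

Content width = 2891 − 540 − 504 = 1847 px; content height = 1182 − 80 − 151 = 951 px.
Lower-right is two-thirds across and two-thirds down within the inner layout region.
x = 540 + 2 × 1847/3 = 540 + 1231.33 ≈ 1771
y = 80 + 2 × 951/3 = 80 + 634.00 ≈ 714

x = 1771 px, y = 714 px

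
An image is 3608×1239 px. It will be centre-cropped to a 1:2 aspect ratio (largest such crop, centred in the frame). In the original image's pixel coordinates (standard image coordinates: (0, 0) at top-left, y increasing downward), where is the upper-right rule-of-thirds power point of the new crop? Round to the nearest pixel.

3608/1239 > 1/2, so the 1:2 crop keeps the full height 1239 and trims width to 1239 × 1/2 = 619.50 px.
Left offset = (3608 − 619.50)/2 = 1494.25 px; top offset = 0.
Upper-right is two-thirds across and one-third down within the crop:
x = 1494.25 + 2 × 619.50/3 ≈ 1907; y = 0.00 + 1 × 1239.00/3 ≈ 413.

(1907, 413)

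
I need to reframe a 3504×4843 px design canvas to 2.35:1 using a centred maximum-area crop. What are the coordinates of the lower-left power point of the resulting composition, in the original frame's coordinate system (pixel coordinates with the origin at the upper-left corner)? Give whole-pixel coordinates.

(1168, 2670)

3504/4843 < 2.35/1, so the 2.35:1 crop keeps the full width 3504 and trims height to 3504 × 1/2.35 = 1491.06 px.
Top offset = (4843 − 1491.06)/2 = 1675.97 px; left offset = 0.
Lower-left is one-third across and two-thirds down within the crop:
x = 0.00 + 1 × 3504.00/3 ≈ 1168; y = 1675.97 + 2 × 1491.06/3 ≈ 2670.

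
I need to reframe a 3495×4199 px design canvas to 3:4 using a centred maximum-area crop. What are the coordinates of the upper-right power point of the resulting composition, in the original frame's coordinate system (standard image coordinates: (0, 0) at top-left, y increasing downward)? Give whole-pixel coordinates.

3495/4199 > 3/4, so the 3:4 crop keeps the full height 4199 and trims width to 4199 × 3/4 = 3149.25 px.
Left offset = (3495 − 3149.25)/2 = 172.88 px; top offset = 0.
Upper-right is two-thirds across and one-third down within the crop:
x = 172.88 + 2 × 3149.25/3 ≈ 2272; y = 0.00 + 1 × 4199.00/3 ≈ 1400.

(2272, 1400)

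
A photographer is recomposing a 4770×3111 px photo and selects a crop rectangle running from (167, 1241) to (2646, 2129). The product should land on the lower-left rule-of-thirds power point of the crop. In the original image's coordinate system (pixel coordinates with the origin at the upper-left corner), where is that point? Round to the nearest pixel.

x = 993 px, y = 1833 px

Crop width = 2646 − 167 = 2479 px; one third is 826.33 px.
Crop height = 2129 − 1241 = 888 px; one third is 296.00 px.
The lower-left point is one-third across and two-thirds down within the crop:
x = 167 + 1 × 826.33 ≈ 993; y = 1241 + 2 × 296.00 ≈ 1833.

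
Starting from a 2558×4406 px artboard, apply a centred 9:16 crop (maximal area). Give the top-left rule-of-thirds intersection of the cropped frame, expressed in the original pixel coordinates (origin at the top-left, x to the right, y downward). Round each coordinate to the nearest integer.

(866, 1469)

2558/4406 > 9/16, so the 9:16 crop keeps the full height 4406 and trims width to 4406 × 9/16 = 2478.38 px.
Left offset = (2558 − 2478.38)/2 = 39.81 px; top offset = 0.
Top-left is one-third across and one-third down within the crop:
x = 39.81 + 1 × 2478.38/3 ≈ 866; y = 0.00 + 1 × 4406.00/3 ≈ 1469.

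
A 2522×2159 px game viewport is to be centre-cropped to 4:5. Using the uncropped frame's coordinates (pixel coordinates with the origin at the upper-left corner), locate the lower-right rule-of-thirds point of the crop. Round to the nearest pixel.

x = 1549 px, y = 1439 px

2522/2159 > 4/5, so the 4:5 crop keeps the full height 2159 and trims width to 2159 × 4/5 = 1727.20 px.
Left offset = (2522 − 1727.20)/2 = 397.40 px; top offset = 0.
Lower-right is two-thirds across and two-thirds down within the crop:
x = 397.40 + 2 × 1727.20/3 ≈ 1549; y = 0.00 + 2 × 2159.00/3 ≈ 1439.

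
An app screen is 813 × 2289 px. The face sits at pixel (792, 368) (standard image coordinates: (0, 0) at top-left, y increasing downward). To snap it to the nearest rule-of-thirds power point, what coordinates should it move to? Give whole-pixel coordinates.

x = 542 px, y = 763 px

Third lines: x ∈ {271, 542}, y ∈ {763, 1526}.
792 is closer to x = 542; 368 is closer to y = 763.
So the nearest intersection is the upper-right power point.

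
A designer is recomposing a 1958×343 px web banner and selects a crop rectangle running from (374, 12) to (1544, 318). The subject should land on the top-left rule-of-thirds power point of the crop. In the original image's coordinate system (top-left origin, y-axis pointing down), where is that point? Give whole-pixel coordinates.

(764, 114)

Crop width = 1544 − 374 = 1170 px; one third is 390.00 px.
Crop height = 318 − 12 = 306 px; one third is 102.00 px.
The top-left point is one-third across and one-third down within the crop:
x = 374 + 1 × 390.00 ≈ 764; y = 12 + 1 × 102.00 ≈ 114.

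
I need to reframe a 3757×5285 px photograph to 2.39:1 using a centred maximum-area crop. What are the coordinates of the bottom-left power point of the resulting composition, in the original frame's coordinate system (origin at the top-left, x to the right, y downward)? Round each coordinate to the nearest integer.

x = 1252 px, y = 2904 px

3757/5285 < 2.39/1, so the 2.39:1 crop keeps the full width 3757 and trims height to 3757 × 1/2.39 = 1571.97 px.
Top offset = (5285 − 1571.97)/2 = 1856.52 px; left offset = 0.
Bottom-left is one-third across and two-thirds down within the crop:
x = 0.00 + 1 × 3757.00/3 ≈ 1252; y = 1856.52 + 2 × 1571.97/3 ≈ 2904.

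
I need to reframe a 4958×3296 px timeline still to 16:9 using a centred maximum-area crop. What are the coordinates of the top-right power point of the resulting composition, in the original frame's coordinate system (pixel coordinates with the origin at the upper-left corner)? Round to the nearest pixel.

x = 3305 px, y = 1183 px

4958/3296 < 16/9, so the 16:9 crop keeps the full width 4958 and trims height to 4958 × 9/16 = 2788.88 px.
Top offset = (3296 − 2788.88)/2 = 253.56 px; left offset = 0.
Top-right is two-thirds across and one-third down within the crop:
x = 0.00 + 2 × 4958.00/3 ≈ 3305; y = 253.56 + 1 × 2788.88/3 ≈ 1183.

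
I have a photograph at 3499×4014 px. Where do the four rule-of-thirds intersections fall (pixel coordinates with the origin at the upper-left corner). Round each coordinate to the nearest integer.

One third of 3499 is 1166.33; one third of 4014 is 1338.
Vertical third lines at x = 1166 and x = 2333; horizontal third lines at y = 1338 and y = 2676.

(1166, 1338), (2333, 1338), (1166, 2676), (2333, 2676)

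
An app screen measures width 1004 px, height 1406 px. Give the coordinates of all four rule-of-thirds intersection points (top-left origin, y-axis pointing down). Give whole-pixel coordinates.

One third of 1004 is 334.67; one third of 1406 is 468.67.
Vertical third lines at x = 335 and x = 669; horizontal third lines at y = 469 and y = 937.

(335, 469), (669, 469), (335, 937), (669, 937)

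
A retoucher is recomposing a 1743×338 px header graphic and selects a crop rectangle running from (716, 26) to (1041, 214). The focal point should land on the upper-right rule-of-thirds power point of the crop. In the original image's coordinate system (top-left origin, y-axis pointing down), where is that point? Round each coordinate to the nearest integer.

Crop width = 1041 − 716 = 325 px; one third is 108.33 px.
Crop height = 214 − 26 = 188 px; one third is 62.67 px.
The upper-right point is two-thirds across and one-third down within the crop:
x = 716 + 2 × 108.33 ≈ 933; y = 26 + 1 × 62.67 ≈ 89.

x = 933 px, y = 89 px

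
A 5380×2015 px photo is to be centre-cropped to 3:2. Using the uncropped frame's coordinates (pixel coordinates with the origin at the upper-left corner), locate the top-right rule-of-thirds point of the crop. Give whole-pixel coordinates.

(3194, 672)

5380/2015 > 3/2, so the 3:2 crop keeps the full height 2015 and trims width to 2015 × 3/2 = 3022.50 px.
Left offset = (5380 − 3022.50)/2 = 1178.75 px; top offset = 0.
Top-right is two-thirds across and one-third down within the crop:
x = 1178.75 + 2 × 3022.50/3 ≈ 3194; y = 0.00 + 1 × 2015.00/3 ≈ 672.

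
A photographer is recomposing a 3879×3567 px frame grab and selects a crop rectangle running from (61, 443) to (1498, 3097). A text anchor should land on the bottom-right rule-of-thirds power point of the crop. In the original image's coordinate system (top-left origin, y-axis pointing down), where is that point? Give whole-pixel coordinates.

Crop width = 1498 − 61 = 1437 px; one third is 479.00 px.
Crop height = 3097 − 443 = 2654 px; one third is 884.67 px.
The bottom-right point is two-thirds across and two-thirds down within the crop:
x = 61 + 2 × 479.00 ≈ 1019; y = 443 + 2 × 884.67 ≈ 2212.

x = 1019 px, y = 2212 px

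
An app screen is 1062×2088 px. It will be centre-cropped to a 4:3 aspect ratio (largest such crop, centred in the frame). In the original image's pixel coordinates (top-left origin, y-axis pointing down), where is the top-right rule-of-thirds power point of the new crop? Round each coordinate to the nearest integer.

x = 708 px, y = 911 px

1062/2088 < 4/3, so the 4:3 crop keeps the full width 1062 and trims height to 1062 × 3/4 = 796.50 px.
Top offset = (2088 − 796.50)/2 = 645.75 px; left offset = 0.
Top-right is two-thirds across and one-third down within the crop:
x = 0.00 + 2 × 1062.00/3 ≈ 708; y = 645.75 + 1 × 796.50/3 ≈ 911.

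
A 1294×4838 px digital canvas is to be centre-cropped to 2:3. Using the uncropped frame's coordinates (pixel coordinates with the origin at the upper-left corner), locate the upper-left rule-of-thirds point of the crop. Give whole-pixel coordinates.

x = 431 px, y = 2096 px

1294/4838 < 2/3, so the 2:3 crop keeps the full width 1294 and trims height to 1294 × 3/2 = 1941.00 px.
Top offset = (4838 − 1941.00)/2 = 1448.50 px; left offset = 0.
Upper-left is one-third across and one-third down within the crop:
x = 0.00 + 1 × 1294.00/3 ≈ 431; y = 1448.50 + 1 × 1941.00/3 ≈ 2096.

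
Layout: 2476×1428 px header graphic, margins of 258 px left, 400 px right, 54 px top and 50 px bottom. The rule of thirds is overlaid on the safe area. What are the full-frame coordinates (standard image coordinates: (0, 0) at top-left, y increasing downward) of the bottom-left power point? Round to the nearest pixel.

Content width = 2476 − 258 − 400 = 1818 px; content height = 1428 − 54 − 50 = 1324 px.
Bottom-left is one-third across and two-thirds down within the safe area.
x = 258 + 1 × 1818/3 = 258 + 606.00 ≈ 864
y = 54 + 2 × 1324/3 = 54 + 882.67 ≈ 937

x = 864 px, y = 937 px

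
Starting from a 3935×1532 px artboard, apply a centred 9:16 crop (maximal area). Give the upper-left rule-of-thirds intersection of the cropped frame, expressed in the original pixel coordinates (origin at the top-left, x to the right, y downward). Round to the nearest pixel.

3935/1532 > 9/16, so the 9:16 crop keeps the full height 1532 and trims width to 1532 × 9/16 = 861.75 px.
Left offset = (3935 − 861.75)/2 = 1536.62 px; top offset = 0.
Upper-left is one-third across and one-third down within the crop:
x = 1536.62 + 1 × 861.75/3 ≈ 1824; y = 0.00 + 1 × 1532.00/3 ≈ 511.

x = 1824 px, y = 511 px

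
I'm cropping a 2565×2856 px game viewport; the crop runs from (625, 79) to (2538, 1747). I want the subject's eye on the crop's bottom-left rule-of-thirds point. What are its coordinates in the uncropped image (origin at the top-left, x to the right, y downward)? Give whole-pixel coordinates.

(1263, 1191)

Crop width = 2538 − 625 = 1913 px; one third is 637.67 px.
Crop height = 1747 − 79 = 1668 px; one third is 556.00 px.
The bottom-left point is one-third across and two-thirds down within the crop:
x = 625 + 1 × 637.67 ≈ 1263; y = 79 + 2 × 556.00 ≈ 1191.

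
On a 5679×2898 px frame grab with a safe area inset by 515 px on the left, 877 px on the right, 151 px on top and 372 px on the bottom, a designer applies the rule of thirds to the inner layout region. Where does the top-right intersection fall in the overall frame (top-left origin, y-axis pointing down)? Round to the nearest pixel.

Content width = 5679 − 515 − 877 = 4287 px; content height = 2898 − 151 − 372 = 2375 px.
Top-right is two-thirds across and one-third down within the inner layout region.
x = 515 + 2 × 4287/3 = 515 + 2858.00 ≈ 3373
y = 151 + 1 × 2375/3 = 151 + 791.67 ≈ 943

(3373, 943)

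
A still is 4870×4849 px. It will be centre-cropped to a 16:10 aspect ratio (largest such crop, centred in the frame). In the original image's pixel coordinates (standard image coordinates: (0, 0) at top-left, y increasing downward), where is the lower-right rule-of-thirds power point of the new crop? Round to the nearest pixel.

4870/4849 < 16/10, so the 16:10 crop keeps the full width 4870 and trims height to 4870 × 10/16 = 3043.75 px.
Top offset = (4849 − 3043.75)/2 = 902.62 px; left offset = 0.
Lower-right is two-thirds across and two-thirds down within the crop:
x = 0.00 + 2 × 4870.00/3 ≈ 3247; y = 902.62 + 2 × 3043.75/3 ≈ 2932.

(3247, 2932)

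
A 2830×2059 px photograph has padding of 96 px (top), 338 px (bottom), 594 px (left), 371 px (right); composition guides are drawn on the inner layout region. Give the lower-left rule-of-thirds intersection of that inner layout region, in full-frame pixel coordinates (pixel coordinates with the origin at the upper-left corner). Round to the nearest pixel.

(1216, 1179)

Content width = 2830 − 594 − 371 = 1865 px; content height = 2059 − 96 − 338 = 1625 px.
Lower-left is one-third across and two-thirds down within the inner layout region.
x = 594 + 1 × 1865/3 = 594 + 621.67 ≈ 1216
y = 96 + 2 × 1625/3 = 96 + 1083.33 ≈ 1179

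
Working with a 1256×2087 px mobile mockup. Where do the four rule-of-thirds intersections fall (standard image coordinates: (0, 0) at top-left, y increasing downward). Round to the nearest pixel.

(419, 696), (837, 696), (419, 1391), (837, 1391)

One third of 1256 is 418.67; one third of 2087 is 695.67.
Vertical third lines at x = 419 and x = 837; horizontal third lines at y = 696 and y = 1391.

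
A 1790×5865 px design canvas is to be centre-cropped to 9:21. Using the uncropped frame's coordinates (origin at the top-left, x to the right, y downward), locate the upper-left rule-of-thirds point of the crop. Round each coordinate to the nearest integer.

x = 597 px, y = 2236 px

1790/5865 < 9/21, so the 9:21 crop keeps the full width 1790 and trims height to 1790 × 21/9 = 4176.67 px.
Top offset = (5865 − 4176.67)/2 = 844.17 px; left offset = 0.
Upper-left is one-third across and one-third down within the crop:
x = 0.00 + 1 × 1790.00/3 ≈ 597; y = 844.17 + 1 × 4176.67/3 ≈ 2236.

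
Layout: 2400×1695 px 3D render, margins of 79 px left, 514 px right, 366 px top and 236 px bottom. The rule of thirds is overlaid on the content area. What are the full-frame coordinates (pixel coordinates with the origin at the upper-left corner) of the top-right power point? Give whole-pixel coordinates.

Content width = 2400 − 79 − 514 = 1807 px; content height = 1695 − 366 − 236 = 1093 px.
Top-right is two-thirds across and one-third down within the content area.
x = 79 + 2 × 1807/3 = 79 + 1204.67 ≈ 1284
y = 366 + 1 × 1093/3 = 366 + 364.33 ≈ 730

x = 1284 px, y = 730 px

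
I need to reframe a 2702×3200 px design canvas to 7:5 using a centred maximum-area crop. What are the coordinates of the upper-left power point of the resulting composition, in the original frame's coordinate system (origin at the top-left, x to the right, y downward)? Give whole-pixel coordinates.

2702/3200 < 7/5, so the 7:5 crop keeps the full width 2702 and trims height to 2702 × 5/7 = 1930.00 px.
Top offset = (3200 − 1930.00)/2 = 635.00 px; left offset = 0.
Upper-left is one-third across and one-third down within the crop:
x = 0.00 + 1 × 2702.00/3 ≈ 901; y = 635.00 + 1 × 1930.00/3 ≈ 1278.

x = 901 px, y = 1278 px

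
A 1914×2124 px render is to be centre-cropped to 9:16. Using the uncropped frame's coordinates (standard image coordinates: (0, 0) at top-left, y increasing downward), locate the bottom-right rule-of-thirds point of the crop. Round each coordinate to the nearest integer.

(1156, 1416)

1914/2124 > 9/16, so the 9:16 crop keeps the full height 2124 and trims width to 2124 × 9/16 = 1194.75 px.
Left offset = (1914 − 1194.75)/2 = 359.62 px; top offset = 0.
Bottom-right is two-thirds across and two-thirds down within the crop:
x = 359.62 + 2 × 1194.75/3 ≈ 1156; y = 0.00 + 2 × 2124.00/3 ≈ 1416.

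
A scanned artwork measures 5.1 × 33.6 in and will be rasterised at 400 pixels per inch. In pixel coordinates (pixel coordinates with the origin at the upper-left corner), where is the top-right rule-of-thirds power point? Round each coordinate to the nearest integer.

In pixels the canvas is 5.1 × 400 = 2040 wide and 33.6 × 400 = 13440 tall.
The top-right point is two-thirds across and one-third down:
x = 2 × 2040/3 ≈ 1360; y = 1 × 13440/3 ≈ 4480.

(1360, 4480)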